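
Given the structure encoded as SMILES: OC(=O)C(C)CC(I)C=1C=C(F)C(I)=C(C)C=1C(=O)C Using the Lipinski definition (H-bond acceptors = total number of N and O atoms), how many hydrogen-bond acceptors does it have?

N atoms: 0; O atoms: 3.
Lipinski HBA = 0 + 3 = 3.

3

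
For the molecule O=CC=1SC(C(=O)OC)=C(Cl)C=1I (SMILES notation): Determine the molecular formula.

Walk through each heavy atom and fill implicit hydrogens from standard valence (C 4, N 3, O 2, S 2, halogen 1):
  atom 1: O, bond orders sum to 2 (valence 2) → 0 H
  atom 2: C, bond orders sum to 3 (valence 4) → 1 H
  atom 3: C, bond orders sum to 4 (valence 4) → 0 H
  atom 4: S, bond orders sum to 2 (valence 2) → 0 H
  atom 5: C, bond orders sum to 4 (valence 4) → 0 H
  atom 6: C, bond orders sum to 4 (valence 4) → 0 H
  atom 7: O, bond orders sum to 2 (valence 2) → 0 H
  atom 8: O, bond orders sum to 2 (valence 2) → 0 H
  atom 9: C, bond orders sum to 1 (valence 4) → 3 H
  atom 10: C, bond orders sum to 4 (valence 4) → 0 H
  atom 11: Cl (halogen, monovalent) → 0 H
  atom 12: C, bond orders sum to 4 (valence 4) → 0 H
  atom 13: I (halogen, monovalent) → 0 H
Totals → C:7, H:4, Cl:1, I:1, O:3, S:1.

C7H4ClIO3S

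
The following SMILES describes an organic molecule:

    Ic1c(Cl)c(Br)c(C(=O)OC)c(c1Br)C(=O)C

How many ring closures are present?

In SMILES, each pair of matching ring-closure digits denotes one ring-closing bond; the number of such bonds equals the number of independent rings.
Ring-closure bonds here: 1.

1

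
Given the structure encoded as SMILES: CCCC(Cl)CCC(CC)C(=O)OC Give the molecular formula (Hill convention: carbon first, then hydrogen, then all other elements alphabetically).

Walk through each heavy atom and fill implicit hydrogens from standard valence (C 4, N 3, O 2, S 2, halogen 1):
  atom 1: C, bond orders sum to 1 (valence 4) → 3 H
  atom 2: C, bond orders sum to 2 (valence 4) → 2 H
  atom 3: C, bond orders sum to 2 (valence 4) → 2 H
  atom 4: C, bond orders sum to 3 (valence 4) → 1 H
  atom 5: Cl (halogen, monovalent) → 0 H
  atom 6: C, bond orders sum to 2 (valence 4) → 2 H
  atom 7: C, bond orders sum to 2 (valence 4) → 2 H
  atom 8: C, bond orders sum to 3 (valence 4) → 1 H
  atom 9: C, bond orders sum to 2 (valence 4) → 2 H
  atom 10: C, bond orders sum to 1 (valence 4) → 3 H
  atom 11: C, bond orders sum to 4 (valence 4) → 0 H
  atom 12: O, bond orders sum to 2 (valence 2) → 0 H
  atom 13: O, bond orders sum to 2 (valence 2) → 0 H
  atom 14: C, bond orders sum to 1 (valence 4) → 3 H
Totals → C:11, H:21, Cl:1, O:2.
In Hill order: C11H21ClO2.

C11H21ClO2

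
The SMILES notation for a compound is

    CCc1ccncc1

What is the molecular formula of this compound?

Walk through each heavy atom and fill implicit hydrogens from standard valence (C 4, N 3, O 2, S 2, halogen 1); for lowercase aromatic atoms, an aromatic c carries 1 H when it has two neighbours and 0 H with three, and aromatic n carries 0 H:
  atom 1: C, bond orders sum to 1 (valence 4) → 3 H
  atom 2: C, bond orders sum to 2 (valence 4) → 2 H
  atom 3: aromatic c, 3 neighbours → 0 H
  atom 4: aromatic c, 2 neighbours → 1 H
  atom 5: aromatic c, 2 neighbours → 1 H
  atom 6: aromatic n, 2 neighbours → 0 H
  atom 7: aromatic c, 2 neighbours → 1 H
  atom 8: aromatic c, 2 neighbours → 1 H
Totals → C:7, H:9, N:1.
In Hill order: C7H9N.

C7H9N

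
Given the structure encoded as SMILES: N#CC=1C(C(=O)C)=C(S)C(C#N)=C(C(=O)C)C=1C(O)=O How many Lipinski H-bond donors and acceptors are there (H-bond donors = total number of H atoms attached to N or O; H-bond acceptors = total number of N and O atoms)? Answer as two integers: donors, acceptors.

Donors: find every N or O and count the H atoms it carries.
  atom 1 (N): bond orders sum to 3 → 0 H
  atom 6 (O): bond orders sum to 2 → 0 H
  atom 12 (N): bond orders sum to 3 → 0 H
  atom 15 (O): bond orders sum to 2 → 0 H
  atom 19 (O): bond orders sum to 1 → 1 H
  atom 20 (O): bond orders sum to 2 → 0 H
Lipinski HBD = 1.
Acceptors: N atoms = 2, O atoms = 4 → HBA = 6.

1, 6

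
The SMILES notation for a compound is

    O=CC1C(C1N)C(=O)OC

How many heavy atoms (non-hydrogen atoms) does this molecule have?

Every atom symbol written in the SMILES (organic subset) is one heavy atom; implicit H are not written.
Heavy atoms by element → C:6, N:1, O:3.
Total: 10.

10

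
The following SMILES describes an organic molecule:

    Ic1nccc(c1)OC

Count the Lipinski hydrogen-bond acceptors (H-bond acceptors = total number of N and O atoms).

2

N atoms: 1; O atoms: 1.
Lipinski HBA = 1 + 1 = 2.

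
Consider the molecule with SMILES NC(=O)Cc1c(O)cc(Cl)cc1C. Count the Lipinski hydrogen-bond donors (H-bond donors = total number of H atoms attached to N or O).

3

Donors: find every N or O and count the H atoms it carries.
  atom 1 (N): bond orders sum to 1 → 2 H
  atom 3 (O): bond orders sum to 2 → 0 H
  atom 7 (O): bond orders sum to 1 → 1 H
Lipinski HBD = 3.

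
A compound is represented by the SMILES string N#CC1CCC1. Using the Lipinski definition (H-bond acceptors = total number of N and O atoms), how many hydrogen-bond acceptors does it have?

1

N atoms: 1; O atoms: 0.
Lipinski HBA = 1 + 0 = 1.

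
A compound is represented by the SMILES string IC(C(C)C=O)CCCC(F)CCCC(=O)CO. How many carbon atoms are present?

13

Count every carbon token in the SMILES (each C, including those in ring-closure positions and inside branches).
Carbon count: 13.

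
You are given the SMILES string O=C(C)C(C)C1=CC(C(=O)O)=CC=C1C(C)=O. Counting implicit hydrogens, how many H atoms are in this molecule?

Walk through each heavy atom and fill implicit hydrogens from standard valence (C 4, N 3, O 2, S 2, halogen 1):
  atom 1: O, bond orders sum to 2 (valence 2) → 0 H
  atom 2: C, bond orders sum to 4 (valence 4) → 0 H
  atom 3: C, bond orders sum to 1 (valence 4) → 3 H
  atom 4: C, bond orders sum to 3 (valence 4) → 1 H
  atom 5: C, bond orders sum to 1 (valence 4) → 3 H
  atom 6: C, bond orders sum to 4 (valence 4) → 0 H
  atom 7: C, bond orders sum to 3 (valence 4) → 1 H
  atom 8: C, bond orders sum to 4 (valence 4) → 0 H
  atom 9: C, bond orders sum to 4 (valence 4) → 0 H
  atom 10: O, bond orders sum to 2 (valence 2) → 0 H
  atom 11: O, bond orders sum to 1 (valence 2) → 1 H
  atom 12: C, bond orders sum to 3 (valence 4) → 1 H
  atom 13: C, bond orders sum to 3 (valence 4) → 1 H
  atom 14: C, bond orders sum to 4 (valence 4) → 0 H
  atom 15: C, bond orders sum to 4 (valence 4) → 0 H
  atom 16: C, bond orders sum to 1 (valence 4) → 3 H
  atom 17: O, bond orders sum to 2 (valence 2) → 0 H
Total hydrogens: 14.

14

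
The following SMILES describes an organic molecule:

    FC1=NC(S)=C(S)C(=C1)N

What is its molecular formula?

C5H5FN2S2

Walk through each heavy atom and fill implicit hydrogens from standard valence (C 4, N 3, O 2, S 2, halogen 1):
  atom 1: F (halogen, monovalent) → 0 H
  atom 2: C, bond orders sum to 4 (valence 4) → 0 H
  atom 3: N, bond orders sum to 3 (valence 3) → 0 H
  atom 4: C, bond orders sum to 4 (valence 4) → 0 H
  atom 5: S, bond orders sum to 1 (valence 2) → 1 H
  atom 6: C, bond orders sum to 4 (valence 4) → 0 H
  atom 7: S, bond orders sum to 1 (valence 2) → 1 H
  atom 8: C, bond orders sum to 4 (valence 4) → 0 H
  atom 9: C, bond orders sum to 3 (valence 4) → 1 H
  atom 10: N, bond orders sum to 1 (valence 3) → 2 H
Totals → C:5, H:5, F:1, N:2, S:2.
In Hill order: C5H5FN2S2.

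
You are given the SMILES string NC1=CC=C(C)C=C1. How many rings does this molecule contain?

In SMILES, each pair of matching ring-closure digits denotes one ring-closing bond; the number of such bonds equals the number of independent rings.
Ring-closure bonds here: 1.

1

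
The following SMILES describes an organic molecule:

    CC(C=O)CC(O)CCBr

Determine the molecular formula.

C7H13BrO2

Walk through each heavy atom and fill implicit hydrogens from standard valence (C 4, N 3, O 2, S 2, halogen 1):
  atom 1: C, bond orders sum to 1 (valence 4) → 3 H
  atom 2: C, bond orders sum to 3 (valence 4) → 1 H
  atom 3: C, bond orders sum to 3 (valence 4) → 1 H
  atom 4: O, bond orders sum to 2 (valence 2) → 0 H
  atom 5: C, bond orders sum to 2 (valence 4) → 2 H
  atom 6: C, bond orders sum to 3 (valence 4) → 1 H
  atom 7: O, bond orders sum to 1 (valence 2) → 1 H
  atom 8: C, bond orders sum to 2 (valence 4) → 2 H
  atom 9: C, bond orders sum to 2 (valence 4) → 2 H
  atom 10: Br (halogen, monovalent) → 0 H
Totals → C:7, H:13, Br:1, O:2.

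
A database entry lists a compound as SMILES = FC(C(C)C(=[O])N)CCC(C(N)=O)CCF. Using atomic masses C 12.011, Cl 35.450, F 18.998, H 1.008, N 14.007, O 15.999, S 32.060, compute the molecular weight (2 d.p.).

First, the molecular formula is C10H18F2N2O2 (counting implicit H from valence).
  C: 10 × 12.011 = 120.110
  F: 2 × 18.998 = 37.996
  H: 18 × 1.008 = 18.144
  N: 2 × 14.007 = 28.014
  O: 2 × 15.999 = 31.998
Sum: 10×12.011 + 2×18.998 + 18×1.008 + 2×14.007 + 2×15.999 = 236.262 → 236.26 g/mol.

236.26 g/mol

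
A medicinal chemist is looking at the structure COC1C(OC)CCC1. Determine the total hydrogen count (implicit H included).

14

Walk through each heavy atom and fill implicit hydrogens from standard valence (C 4, N 3, O 2, S 2, halogen 1):
  atom 1: C, bond orders sum to 1 (valence 4) → 3 H
  atom 2: O, bond orders sum to 2 (valence 2) → 0 H
  atom 3: C, bond orders sum to 3 (valence 4) → 1 H
  atom 4: C, bond orders sum to 3 (valence 4) → 1 H
  atom 5: O, bond orders sum to 2 (valence 2) → 0 H
  atom 6: C, bond orders sum to 1 (valence 4) → 3 H
  atom 7: C, bond orders sum to 2 (valence 4) → 2 H
  atom 8: C, bond orders sum to 2 (valence 4) → 2 H
  atom 9: C, bond orders sum to 2 (valence 4) → 2 H
Total hydrogens: 14.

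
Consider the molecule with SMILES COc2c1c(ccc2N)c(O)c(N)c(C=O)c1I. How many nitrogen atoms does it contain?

Scan the SMILES for N atoms (remember two-letter symbols like Cl and Br are single atoms).
Nitrogen count: 2.

2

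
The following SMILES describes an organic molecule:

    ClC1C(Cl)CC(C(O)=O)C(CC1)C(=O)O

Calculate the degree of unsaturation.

3

Degree of unsaturation = (number of rings) + (number of π bonds).
Ring closures in the SMILES: 1.
π bonds: 2 double bonds (each 1 DoU) → 2 DoU from unsaturation.
Total DoU = 1 + 2 = 3.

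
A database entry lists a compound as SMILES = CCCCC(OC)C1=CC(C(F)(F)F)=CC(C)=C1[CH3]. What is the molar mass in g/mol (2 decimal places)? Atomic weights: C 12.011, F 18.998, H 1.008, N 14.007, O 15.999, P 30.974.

274.33 g/mol

First, the molecular formula is C15H21F3O (counting implicit H from valence).
  C: 15 × 12.011 = 180.165
  F: 3 × 18.998 = 56.994
  H: 21 × 1.008 = 21.168
  O: 1 × 15.999 = 15.999
Sum: 15×12.011 + 3×18.998 + 21×1.008 + 1×15.999 = 274.326 → 274.33 g/mol.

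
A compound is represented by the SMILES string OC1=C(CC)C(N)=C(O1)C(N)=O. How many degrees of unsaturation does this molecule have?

4

Molecular formula: C7H10N2O3.
DoU = (2C + 2 + N − H − X) / 2, where X is the halogen count and O/S are ignored.
    = (2·7 + 2 + 2 − 10 − 0) / 2 = 8 / 2 = 4.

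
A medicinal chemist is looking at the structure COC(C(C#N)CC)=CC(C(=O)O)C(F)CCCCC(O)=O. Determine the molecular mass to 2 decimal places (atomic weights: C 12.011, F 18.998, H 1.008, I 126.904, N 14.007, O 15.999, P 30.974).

315.34 g/mol

First, the molecular formula is C15H22FNO5 (counting implicit H from valence).
  C: 15 × 12.011 = 180.165
  F: 1 × 18.998 = 18.998
  H: 22 × 1.008 = 22.176
  N: 1 × 14.007 = 14.007
  O: 5 × 15.999 = 79.995
Sum: 15×12.011 + 1×18.998 + 22×1.008 + 1×14.007 + 5×15.999 = 315.341 → 315.34 g/mol.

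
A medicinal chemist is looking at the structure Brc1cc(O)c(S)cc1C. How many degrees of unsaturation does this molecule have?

Molecular formula: C7H7BrOS.
DoU = (2C + 2 + N − H − X) / 2, where X is the halogen count and O/S are ignored.
    = (2·7 + 2 + 0 − 7 − 1) / 2 = 8 / 2 = 4.

4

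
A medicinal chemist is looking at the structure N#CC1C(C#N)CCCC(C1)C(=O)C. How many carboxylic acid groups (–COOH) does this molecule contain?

0

Scan the SMILES for the carboxylic acid motif — none present.
Groups that are present: 1 ketone, 2 nitrile.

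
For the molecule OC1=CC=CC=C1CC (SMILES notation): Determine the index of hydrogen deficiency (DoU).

4

Molecular formula: C8H10O.
DoU = (2C + 2 + N − H − X) / 2, where X is the halogen count and O/S are ignored.
    = (2·8 + 2 + 0 − 10 − 0) / 2 = 8 / 2 = 4.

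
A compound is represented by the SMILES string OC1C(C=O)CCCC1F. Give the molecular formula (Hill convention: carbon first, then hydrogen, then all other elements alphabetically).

C7H11FO2

Walk through each heavy atom and fill implicit hydrogens from standard valence (C 4, N 3, O 2, S 2, halogen 1):
  atom 1: O, bond orders sum to 1 (valence 2) → 1 H
  atom 2: C, bond orders sum to 3 (valence 4) → 1 H
  atom 3: C, bond orders sum to 3 (valence 4) → 1 H
  atom 4: C, bond orders sum to 3 (valence 4) → 1 H
  atom 5: O, bond orders sum to 2 (valence 2) → 0 H
  atom 6: C, bond orders sum to 2 (valence 4) → 2 H
  atom 7: C, bond orders sum to 2 (valence 4) → 2 H
  atom 8: C, bond orders sum to 2 (valence 4) → 2 H
  atom 9: C, bond orders sum to 3 (valence 4) → 1 H
  atom 10: F (halogen, monovalent) → 0 H
Totals → C:7, H:11, F:1, O:2.
In Hill order: C7H11FO2.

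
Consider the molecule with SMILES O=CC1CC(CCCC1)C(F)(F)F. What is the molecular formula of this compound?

C9H13F3O

Walk through each heavy atom and fill implicit hydrogens from standard valence (C 4, N 3, O 2, S 2, halogen 1):
  atom 1: O, bond orders sum to 2 (valence 2) → 0 H
  atom 2: C, bond orders sum to 3 (valence 4) → 1 H
  atom 3: C, bond orders sum to 3 (valence 4) → 1 H
  atom 4: C, bond orders sum to 2 (valence 4) → 2 H
  atom 5: C, bond orders sum to 3 (valence 4) → 1 H
  atom 6: C, bond orders sum to 2 (valence 4) → 2 H
  atom 7: C, bond orders sum to 2 (valence 4) → 2 H
  atom 8: C, bond orders sum to 2 (valence 4) → 2 H
  atom 9: C, bond orders sum to 2 (valence 4) → 2 H
  atom 10: C, bond orders sum to 4 (valence 4) → 0 H
  atom 11: F (halogen, monovalent) → 0 H
  atom 12: F (halogen, monovalent) → 0 H
  atom 13: F (halogen, monovalent) → 0 H
Totals → C:9, H:13, F:3, O:1.
In Hill order: C9H13F3O.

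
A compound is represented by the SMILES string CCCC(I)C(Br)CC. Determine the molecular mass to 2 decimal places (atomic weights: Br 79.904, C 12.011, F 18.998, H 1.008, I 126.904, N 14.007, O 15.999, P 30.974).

305.00 g/mol

First, the molecular formula is C7H14BrI (counting implicit H from valence).
  Br: 1 × 79.904 = 79.904
  C: 7 × 12.011 = 84.077
  H: 14 × 1.008 = 14.112
  I: 1 × 126.904 = 126.904
Sum: 1×79.904 + 7×12.011 + 14×1.008 + 1×126.904 = 304.997 → 305.00 g/mol.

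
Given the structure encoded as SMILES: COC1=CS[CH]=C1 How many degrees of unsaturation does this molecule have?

3

Degree of unsaturation = (number of rings) + (number of π bonds).
Ring closures in the SMILES: 1.
π bonds: 2 double bonds (each 1 DoU) → 2 DoU from unsaturation.
Total DoU = 1 + 2 = 3.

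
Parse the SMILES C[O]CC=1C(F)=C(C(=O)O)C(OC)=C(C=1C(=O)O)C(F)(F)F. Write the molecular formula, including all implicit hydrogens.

Walk through each heavy atom and fill implicit hydrogens from standard valence (C 4, N 3, O 2, S 2, halogen 1):
  atom 1: C, bond orders sum to 1 (valence 4) → 3 H
  atom 2: O with explicit H count 0
  atom 3: C, bond orders sum to 2 (valence 4) → 2 H
  atom 4: C, bond orders sum to 4 (valence 4) → 0 H
  atom 5: C, bond orders sum to 4 (valence 4) → 0 H
  atom 6: F (halogen, monovalent) → 0 H
  atom 7: C, bond orders sum to 4 (valence 4) → 0 H
  atom 8: C, bond orders sum to 4 (valence 4) → 0 H
  atom 9: O, bond orders sum to 2 (valence 2) → 0 H
  atom 10: O, bond orders sum to 1 (valence 2) → 1 H
  atom 11: C, bond orders sum to 4 (valence 4) → 0 H
  atom 12: O, bond orders sum to 2 (valence 2) → 0 H
  atom 13: C, bond orders sum to 1 (valence 4) → 3 H
  atom 14: C, bond orders sum to 4 (valence 4) → 0 H
  atom 15: C, bond orders sum to 4 (valence 4) → 0 H
  atom 16: C, bond orders sum to 4 (valence 4) → 0 H
  atom 17: O, bond orders sum to 2 (valence 2) → 0 H
  atom 18: O, bond orders sum to 1 (valence 2) → 1 H
  atom 19: C, bond orders sum to 4 (valence 4) → 0 H
  atom 20: F (halogen, monovalent) → 0 H
  atom 21: F (halogen, monovalent) → 0 H
  atom 22: F (halogen, monovalent) → 0 H
Totals → C:12, H:10, F:4, O:6.

C12H10F4O6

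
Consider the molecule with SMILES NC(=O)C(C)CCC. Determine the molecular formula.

Walk through each heavy atom and fill implicit hydrogens from standard valence (C 4, N 3, O 2, S 2, halogen 1):
  atom 1: N, bond orders sum to 1 (valence 3) → 2 H
  atom 2: C, bond orders sum to 4 (valence 4) → 0 H
  atom 3: O, bond orders sum to 2 (valence 2) → 0 H
  atom 4: C, bond orders sum to 3 (valence 4) → 1 H
  atom 5: C, bond orders sum to 1 (valence 4) → 3 H
  atom 6: C, bond orders sum to 2 (valence 4) → 2 H
  atom 7: C, bond orders sum to 2 (valence 4) → 2 H
  atom 8: C, bond orders sum to 1 (valence 4) → 3 H
Totals → C:6, H:13, N:1, O:1.

C6H13NO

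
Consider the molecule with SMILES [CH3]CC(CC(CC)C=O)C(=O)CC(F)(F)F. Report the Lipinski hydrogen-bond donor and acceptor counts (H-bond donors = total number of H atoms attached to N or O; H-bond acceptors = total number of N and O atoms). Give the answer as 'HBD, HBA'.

Donors: find every N or O and count the H atoms it carries.
  atom 9 (O): bond orders sum to 2 → 0 H
  atom 11 (O): bond orders sum to 2 → 0 H
Lipinski HBD = 0.
Acceptors: N atoms = 0, O atoms = 2 → HBA = 2.

0, 2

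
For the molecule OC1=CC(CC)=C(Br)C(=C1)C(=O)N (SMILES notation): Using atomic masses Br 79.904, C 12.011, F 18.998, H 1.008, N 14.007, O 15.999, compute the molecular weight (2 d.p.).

244.09 g/mol

First, the molecular formula is C9H10BrNO2 (counting implicit H from valence).
  Br: 1 × 79.904 = 79.904
  C: 9 × 12.011 = 108.099
  H: 10 × 1.008 = 10.080
  N: 1 × 14.007 = 14.007
  O: 2 × 15.999 = 31.998
Sum: 1×79.904 + 9×12.011 + 10×1.008 + 1×14.007 + 2×15.999 = 244.088 → 244.09 g/mol.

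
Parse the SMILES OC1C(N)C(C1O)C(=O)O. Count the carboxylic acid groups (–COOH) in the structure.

The carboxylic acid motif appears at heavy-atom position 8 in the SMILES.
Other groups present: 2 hydroxyl, 1 primary amine.
Carboxylic acid count: 1.

1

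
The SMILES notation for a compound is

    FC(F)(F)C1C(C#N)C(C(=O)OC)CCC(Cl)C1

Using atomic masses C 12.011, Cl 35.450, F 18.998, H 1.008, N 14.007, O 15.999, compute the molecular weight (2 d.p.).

283.67 g/mol

First, the molecular formula is C11H13ClF3NO2 (counting implicit H from valence).
  C: 11 × 12.011 = 132.121
  Cl: 1 × 35.450 = 35.450
  F: 3 × 18.998 = 56.994
  H: 13 × 1.008 = 13.104
  N: 1 × 14.007 = 14.007
  O: 2 × 15.999 = 31.998
Sum: 11×12.011 + 1×35.450 + 3×18.998 + 13×1.008 + 1×14.007 + 2×15.999 = 283.674 → 283.67 g/mol.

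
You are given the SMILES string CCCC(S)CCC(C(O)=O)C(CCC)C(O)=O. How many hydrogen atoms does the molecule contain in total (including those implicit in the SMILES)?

Walk through each heavy atom and fill implicit hydrogens from standard valence (C 4, N 3, O 2, S 2, halogen 1):
  atom 1: C, bond orders sum to 1 (valence 4) → 3 H
  atom 2: C, bond orders sum to 2 (valence 4) → 2 H
  atom 3: C, bond orders sum to 2 (valence 4) → 2 H
  atom 4: C, bond orders sum to 3 (valence 4) → 1 H
  atom 5: S, bond orders sum to 1 (valence 2) → 1 H
  atom 6: C, bond orders sum to 2 (valence 4) → 2 H
  atom 7: C, bond orders sum to 2 (valence 4) → 2 H
  atom 8: C, bond orders sum to 3 (valence 4) → 1 H
  atom 9: C, bond orders sum to 4 (valence 4) → 0 H
  atom 10: O, bond orders sum to 1 (valence 2) → 1 H
  atom 11: O, bond orders sum to 2 (valence 2) → 0 H
  atom 12: C, bond orders sum to 3 (valence 4) → 1 H
  atom 13: C, bond orders sum to 2 (valence 4) → 2 H
  atom 14: C, bond orders sum to 2 (valence 4) → 2 H
  atom 15: C, bond orders sum to 1 (valence 4) → 3 H
  atom 16: C, bond orders sum to 4 (valence 4) → 0 H
  atom 17: O, bond orders sum to 1 (valence 2) → 1 H
  atom 18: O, bond orders sum to 2 (valence 2) → 0 H
Total hydrogens: 24.

24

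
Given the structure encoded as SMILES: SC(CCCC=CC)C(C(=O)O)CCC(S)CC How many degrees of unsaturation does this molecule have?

Molecular formula: C14H26O2S2.
DoU = (2C + 2 + N − H − X) / 2, where X is the halogen count and O/S are ignored.
    = (2·14 + 2 + 0 − 26 − 0) / 2 = 4 / 2 = 2.

2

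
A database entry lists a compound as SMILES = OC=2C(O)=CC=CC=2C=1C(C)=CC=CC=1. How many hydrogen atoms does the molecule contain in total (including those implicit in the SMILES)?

Walk through each heavy atom and fill implicit hydrogens from standard valence (C 4, N 3, O 2, S 2, halogen 1):
  atom 1: O, bond orders sum to 1 (valence 2) → 1 H
  atom 2: C, bond orders sum to 4 (valence 4) → 0 H
  atom 3: C, bond orders sum to 4 (valence 4) → 0 H
  atom 4: O, bond orders sum to 1 (valence 2) → 1 H
  atom 5: C, bond orders sum to 3 (valence 4) → 1 H
  atom 6: C, bond orders sum to 3 (valence 4) → 1 H
  atom 7: C, bond orders sum to 3 (valence 4) → 1 H
  atom 8: C, bond orders sum to 4 (valence 4) → 0 H
  atom 9: C, bond orders sum to 4 (valence 4) → 0 H
  atom 10: C, bond orders sum to 4 (valence 4) → 0 H
  atom 11: C, bond orders sum to 1 (valence 4) → 3 H
  atom 12: C, bond orders sum to 3 (valence 4) → 1 H
  atom 13: C, bond orders sum to 3 (valence 4) → 1 H
  atom 14: C, bond orders sum to 3 (valence 4) → 1 H
  atom 15: C, bond orders sum to 3 (valence 4) → 1 H
Total hydrogens: 12.

12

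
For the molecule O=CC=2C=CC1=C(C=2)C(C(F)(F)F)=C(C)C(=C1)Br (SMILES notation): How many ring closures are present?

2

In SMILES, each pair of matching ring-closure digits denotes one ring-closing bond; the number of such bonds equals the number of independent rings.
Ring-closure bonds here: 2.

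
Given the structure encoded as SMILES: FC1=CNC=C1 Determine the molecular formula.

Walk through each heavy atom and fill implicit hydrogens from standard valence (C 4, N 3, O 2, S 2, halogen 1):
  atom 1: F (halogen, monovalent) → 0 H
  atom 2: C, bond orders sum to 4 (valence 4) → 0 H
  atom 3: C, bond orders sum to 3 (valence 4) → 1 H
  atom 4: N, bond orders sum to 2 (valence 3) → 1 H
  atom 5: C, bond orders sum to 3 (valence 4) → 1 H
  atom 6: C, bond orders sum to 3 (valence 4) → 1 H
Totals → C:4, H:4, F:1, N:1.
In Hill order: C4H4FN.

C4H4FN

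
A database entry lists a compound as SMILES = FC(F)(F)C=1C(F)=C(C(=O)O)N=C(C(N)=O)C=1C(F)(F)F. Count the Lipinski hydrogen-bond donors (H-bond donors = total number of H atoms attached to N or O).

3

Donors: find every N or O and count the H atoms it carries.
  atom 10 (O): bond orders sum to 2 → 0 H
  atom 11 (O): bond orders sum to 1 → 1 H
  atom 12 (N): bond orders sum to 3 → 0 H
  atom 15 (N): bond orders sum to 1 → 2 H
  atom 16 (O): bond orders sum to 2 → 0 H
Lipinski HBD = 3.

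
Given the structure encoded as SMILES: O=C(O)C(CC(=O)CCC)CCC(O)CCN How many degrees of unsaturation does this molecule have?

2

Degree of unsaturation = (number of rings) + (number of π bonds).
Ring closures in the SMILES: 0.
π bonds: 2 double bonds (each 1 DoU) → 2 DoU from unsaturation.
Total DoU = 0 + 2 = 2.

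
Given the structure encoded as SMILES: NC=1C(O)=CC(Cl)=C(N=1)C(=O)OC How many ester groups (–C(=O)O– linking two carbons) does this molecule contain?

The ester motif appears at heavy-atom position 10 in the SMILES.
Other groups present: 1 hydroxyl, 1 primary amine.
Ester count: 1.

1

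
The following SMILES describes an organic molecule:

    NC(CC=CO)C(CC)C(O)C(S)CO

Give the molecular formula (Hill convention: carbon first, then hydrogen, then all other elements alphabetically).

Walk through each heavy atom and fill implicit hydrogens from standard valence (C 4, N 3, O 2, S 2, halogen 1):
  atom 1: N, bond orders sum to 1 (valence 3) → 2 H
  atom 2: C, bond orders sum to 3 (valence 4) → 1 H
  atom 3: C, bond orders sum to 2 (valence 4) → 2 H
  atom 4: C, bond orders sum to 3 (valence 4) → 1 H
  atom 5: C, bond orders sum to 3 (valence 4) → 1 H
  atom 6: O, bond orders sum to 1 (valence 2) → 1 H
  atom 7: C, bond orders sum to 3 (valence 4) → 1 H
  atom 8: C, bond orders sum to 2 (valence 4) → 2 H
  atom 9: C, bond orders sum to 1 (valence 4) → 3 H
  atom 10: C, bond orders sum to 3 (valence 4) → 1 H
  atom 11: O, bond orders sum to 1 (valence 2) → 1 H
  atom 12: C, bond orders sum to 3 (valence 4) → 1 H
  atom 13: S, bond orders sum to 1 (valence 2) → 1 H
  atom 14: C, bond orders sum to 2 (valence 4) → 2 H
  atom 15: O, bond orders sum to 1 (valence 2) → 1 H
Totals → C:10, H:21, N:1, O:3, S:1.

C10H21NO3S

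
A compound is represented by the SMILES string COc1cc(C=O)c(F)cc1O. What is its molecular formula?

Walk through each heavy atom and fill implicit hydrogens from standard valence (C 4, N 3, O 2, S 2, halogen 1); for lowercase aromatic atoms, an aromatic c carries 1 H when it has two neighbours and 0 H with three, and aromatic n carries 0 H:
  atom 1: C, bond orders sum to 1 (valence 4) → 3 H
  atom 2: O, bond orders sum to 2 (valence 2) → 0 H
  atom 3: aromatic c, 3 neighbours → 0 H
  atom 4: aromatic c, 2 neighbours → 1 H
  atom 5: aromatic c, 3 neighbours → 0 H
  atom 6: C, bond orders sum to 3 (valence 4) → 1 H
  atom 7: O, bond orders sum to 2 (valence 2) → 0 H
  atom 8: aromatic c, 3 neighbours → 0 H
  atom 9: F (halogen, monovalent) → 0 H
  atom 10: aromatic c, 2 neighbours → 1 H
  atom 11: aromatic c, 3 neighbours → 0 H
  atom 12: O, bond orders sum to 1 (valence 2) → 1 H
Totals → C:8, H:7, F:1, O:3.

C8H7FO3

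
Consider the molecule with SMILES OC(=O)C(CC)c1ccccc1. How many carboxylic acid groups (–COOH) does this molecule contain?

1

The carboxylic acid motif appears at heavy-atom position 2 in the SMILES.
Carboxylic acid count: 1.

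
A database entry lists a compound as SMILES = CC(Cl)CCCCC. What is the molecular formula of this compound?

C7H15Cl

Walk through each heavy atom and fill implicit hydrogens from standard valence (C 4, N 3, O 2, S 2, halogen 1):
  atom 1: C, bond orders sum to 1 (valence 4) → 3 H
  atom 2: C, bond orders sum to 3 (valence 4) → 1 H
  atom 3: Cl (halogen, monovalent) → 0 H
  atom 4: C, bond orders sum to 2 (valence 4) → 2 H
  atom 5: C, bond orders sum to 2 (valence 4) → 2 H
  atom 6: C, bond orders sum to 2 (valence 4) → 2 H
  atom 7: C, bond orders sum to 2 (valence 4) → 2 H
  atom 8: C, bond orders sum to 1 (valence 4) → 3 H
Totals → C:7, H:15, Cl:1.
In Hill order: C7H15Cl.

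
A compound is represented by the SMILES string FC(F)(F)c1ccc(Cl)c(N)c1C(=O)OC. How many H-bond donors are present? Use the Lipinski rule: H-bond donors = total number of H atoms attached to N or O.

Donors: find every N or O and count the H atoms it carries.
  atom 11 (N): bond orders sum to 1 → 2 H
  atom 14 (O): bond orders sum to 2 → 0 H
  atom 15 (O): bond orders sum to 2 → 0 H
Lipinski HBD = 2.

2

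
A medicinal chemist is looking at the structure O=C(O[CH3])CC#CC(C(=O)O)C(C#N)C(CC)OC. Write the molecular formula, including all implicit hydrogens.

C13H17NO5

Walk through each heavy atom and fill implicit hydrogens from standard valence (C 4, N 3, O 2, S 2, halogen 1):
  atom 1: O, bond orders sum to 2 (valence 2) → 0 H
  atom 2: C, bond orders sum to 4 (valence 4) → 0 H
  atom 3: O, bond orders sum to 2 (valence 2) → 0 H
  atom 4: C with explicit H count 3
  atom 5: C, bond orders sum to 2 (valence 4) → 2 H
  atom 6: C, bond orders sum to 4 (valence 4) → 0 H
  atom 7: C, bond orders sum to 4 (valence 4) → 0 H
  atom 8: C, bond orders sum to 3 (valence 4) → 1 H
  atom 9: C, bond orders sum to 4 (valence 4) → 0 H
  atom 10: O, bond orders sum to 2 (valence 2) → 0 H
  atom 11: O, bond orders sum to 1 (valence 2) → 1 H
  atom 12: C, bond orders sum to 3 (valence 4) → 1 H
  atom 13: C, bond orders sum to 4 (valence 4) → 0 H
  atom 14: N, bond orders sum to 3 (valence 3) → 0 H
  atom 15: C, bond orders sum to 3 (valence 4) → 1 H
  atom 16: C, bond orders sum to 2 (valence 4) → 2 H
  atom 17: C, bond orders sum to 1 (valence 4) → 3 H
  atom 18: O, bond orders sum to 2 (valence 2) → 0 H
  atom 19: C, bond orders sum to 1 (valence 4) → 3 H
Totals → C:13, H:17, N:1, O:5.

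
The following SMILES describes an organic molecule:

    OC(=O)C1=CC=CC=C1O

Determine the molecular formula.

C7H6O3

Walk through each heavy atom and fill implicit hydrogens from standard valence (C 4, N 3, O 2, S 2, halogen 1):
  atom 1: O, bond orders sum to 1 (valence 2) → 1 H
  atom 2: C, bond orders sum to 4 (valence 4) → 0 H
  atom 3: O, bond orders sum to 2 (valence 2) → 0 H
  atom 4: C, bond orders sum to 4 (valence 4) → 0 H
  atom 5: C, bond orders sum to 3 (valence 4) → 1 H
  atom 6: C, bond orders sum to 3 (valence 4) → 1 H
  atom 7: C, bond orders sum to 3 (valence 4) → 1 H
  atom 8: C, bond orders sum to 3 (valence 4) → 1 H
  atom 9: C, bond orders sum to 4 (valence 4) → 0 H
  atom 10: O, bond orders sum to 1 (valence 2) → 1 H
Totals → C:7, H:6, O:3.
In Hill order: C7H6O3.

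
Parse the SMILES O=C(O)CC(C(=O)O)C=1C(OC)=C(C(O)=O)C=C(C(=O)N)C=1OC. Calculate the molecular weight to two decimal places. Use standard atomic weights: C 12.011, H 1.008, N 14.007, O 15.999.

First, the molecular formula is C14H15NO9 (counting implicit H from valence).
  C: 14 × 12.011 = 168.154
  H: 15 × 1.008 = 15.120
  N: 1 × 14.007 = 14.007
  O: 9 × 15.999 = 143.991
Sum: 14×12.011 + 15×1.008 + 1×14.007 + 9×15.999 = 341.272 → 341.27 g/mol.

341.27 g/mol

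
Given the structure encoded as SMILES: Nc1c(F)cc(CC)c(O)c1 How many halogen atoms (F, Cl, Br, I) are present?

1

Halogen atoms appear at heavy-atom position 4 (1×F).
Other groups present: 1 hydroxyl, 1 primary amine.
Halogen count: 1.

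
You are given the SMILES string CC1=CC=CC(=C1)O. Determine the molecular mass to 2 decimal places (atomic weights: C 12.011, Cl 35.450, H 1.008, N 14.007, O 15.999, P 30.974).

108.14 g/mol

First, the molecular formula is C7H8O (counting implicit H from valence).
  C: 7 × 12.011 = 84.077
  H: 8 × 1.008 = 8.064
  O: 1 × 15.999 = 15.999
Sum: 7×12.011 + 8×1.008 + 1×15.999 = 108.140 → 108.14 g/mol.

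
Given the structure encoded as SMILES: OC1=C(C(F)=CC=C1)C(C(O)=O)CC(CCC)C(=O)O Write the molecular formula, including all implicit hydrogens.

Walk through each heavy atom and fill implicit hydrogens from standard valence (C 4, N 3, O 2, S 2, halogen 1):
  atom 1: O, bond orders sum to 1 (valence 2) → 1 H
  atom 2: C, bond orders sum to 4 (valence 4) → 0 H
  atom 3: C, bond orders sum to 4 (valence 4) → 0 H
  atom 4: C, bond orders sum to 4 (valence 4) → 0 H
  atom 5: F (halogen, monovalent) → 0 H
  atom 6: C, bond orders sum to 3 (valence 4) → 1 H
  atom 7: C, bond orders sum to 3 (valence 4) → 1 H
  atom 8: C, bond orders sum to 3 (valence 4) → 1 H
  atom 9: C, bond orders sum to 3 (valence 4) → 1 H
  atom 10: C, bond orders sum to 4 (valence 4) → 0 H
  atom 11: O, bond orders sum to 1 (valence 2) → 1 H
  atom 12: O, bond orders sum to 2 (valence 2) → 0 H
  atom 13: C, bond orders sum to 2 (valence 4) → 2 H
  atom 14: C, bond orders sum to 3 (valence 4) → 1 H
  atom 15: C, bond orders sum to 2 (valence 4) → 2 H
  atom 16: C, bond orders sum to 2 (valence 4) → 2 H
  atom 17: C, bond orders sum to 1 (valence 4) → 3 H
  atom 18: C, bond orders sum to 4 (valence 4) → 0 H
  atom 19: O, bond orders sum to 2 (valence 2) → 0 H
  atom 20: O, bond orders sum to 1 (valence 2) → 1 H
Totals → C:14, H:17, F:1, O:5.

C14H17FO5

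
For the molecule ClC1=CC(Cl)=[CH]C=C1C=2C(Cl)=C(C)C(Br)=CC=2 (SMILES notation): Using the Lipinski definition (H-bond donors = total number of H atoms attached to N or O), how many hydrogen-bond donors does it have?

0

Donors: find every N or O and count the H atoms it carries.
  (no N or O atoms present)
Lipinski HBD = 0.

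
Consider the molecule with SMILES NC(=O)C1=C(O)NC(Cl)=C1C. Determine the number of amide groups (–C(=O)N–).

1

The amide motif appears at heavy-atom position 2 in the SMILES.
Other groups present: 1 hydroxyl.
Amide count: 1.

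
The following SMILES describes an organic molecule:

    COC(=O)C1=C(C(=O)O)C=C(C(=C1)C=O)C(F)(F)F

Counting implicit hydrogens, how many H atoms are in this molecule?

Walk through each heavy atom and fill implicit hydrogens from standard valence (C 4, N 3, O 2, S 2, halogen 1):
  atom 1: C, bond orders sum to 1 (valence 4) → 3 H
  atom 2: O, bond orders sum to 2 (valence 2) → 0 H
  atom 3: C, bond orders sum to 4 (valence 4) → 0 H
  atom 4: O, bond orders sum to 2 (valence 2) → 0 H
  atom 5: C, bond orders sum to 4 (valence 4) → 0 H
  atom 6: C, bond orders sum to 4 (valence 4) → 0 H
  atom 7: C, bond orders sum to 4 (valence 4) → 0 H
  atom 8: O, bond orders sum to 2 (valence 2) → 0 H
  atom 9: O, bond orders sum to 1 (valence 2) → 1 H
  atom 10: C, bond orders sum to 3 (valence 4) → 1 H
  atom 11: C, bond orders sum to 4 (valence 4) → 0 H
  atom 12: C, bond orders sum to 4 (valence 4) → 0 H
  atom 13: C, bond orders sum to 3 (valence 4) → 1 H
  atom 14: C, bond orders sum to 3 (valence 4) → 1 H
  atom 15: O, bond orders sum to 2 (valence 2) → 0 H
  atom 16: C, bond orders sum to 4 (valence 4) → 0 H
  atom 17: F (halogen, monovalent) → 0 H
  atom 18: F (halogen, monovalent) → 0 H
  atom 19: F (halogen, monovalent) → 0 H
Total hydrogens: 7.

7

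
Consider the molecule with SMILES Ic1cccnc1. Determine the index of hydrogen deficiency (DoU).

4

Molecular formula: C5H4IN.
DoU = (2C + 2 + N − H − X) / 2, where X is the halogen count and O/S are ignored.
    = (2·5 + 2 + 1 − 4 − 1) / 2 = 8 / 2 = 4.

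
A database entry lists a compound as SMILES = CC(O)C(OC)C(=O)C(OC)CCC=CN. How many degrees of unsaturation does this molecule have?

Molecular formula: C11H21NO4.
DoU = (2C + 2 + N − H − X) / 2, where X is the halogen count and O/S are ignored.
    = (2·11 + 2 + 1 − 21 − 0) / 2 = 4 / 2 = 2.

2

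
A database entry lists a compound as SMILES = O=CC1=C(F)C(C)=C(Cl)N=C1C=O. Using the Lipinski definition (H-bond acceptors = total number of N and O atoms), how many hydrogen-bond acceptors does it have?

3

N atoms: 1; O atoms: 2.
Lipinski HBA = 1 + 2 = 3.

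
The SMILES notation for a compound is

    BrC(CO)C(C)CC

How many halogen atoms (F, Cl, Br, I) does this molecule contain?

Halogen atoms appear at heavy-atom position 1 (1×Br).
Other groups present: 1 hydroxyl.
Halogen count: 1.

1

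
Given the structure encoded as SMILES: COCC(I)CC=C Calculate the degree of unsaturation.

1

Degree of unsaturation = (number of rings) + (number of π bonds).
Ring closures in the SMILES: 0.
π bonds: 1 double bond (each 1 DoU) → 1 DoU from unsaturation.
Total DoU = 0 + 1 = 1.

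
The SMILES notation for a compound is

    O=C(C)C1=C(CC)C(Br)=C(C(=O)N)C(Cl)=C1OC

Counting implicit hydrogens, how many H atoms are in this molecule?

13

Walk through each heavy atom and fill implicit hydrogens from standard valence (C 4, N 3, O 2, S 2, halogen 1):
  atom 1: O, bond orders sum to 2 (valence 2) → 0 H
  atom 2: C, bond orders sum to 4 (valence 4) → 0 H
  atom 3: C, bond orders sum to 1 (valence 4) → 3 H
  atom 4: C, bond orders sum to 4 (valence 4) → 0 H
  atom 5: C, bond orders sum to 4 (valence 4) → 0 H
  atom 6: C, bond orders sum to 2 (valence 4) → 2 H
  atom 7: C, bond orders sum to 1 (valence 4) → 3 H
  atom 8: C, bond orders sum to 4 (valence 4) → 0 H
  atom 9: Br (halogen, monovalent) → 0 H
  atom 10: C, bond orders sum to 4 (valence 4) → 0 H
  atom 11: C, bond orders sum to 4 (valence 4) → 0 H
  atom 12: O, bond orders sum to 2 (valence 2) → 0 H
  atom 13: N, bond orders sum to 1 (valence 3) → 2 H
  atom 14: C, bond orders sum to 4 (valence 4) → 0 H
  atom 15: Cl (halogen, monovalent) → 0 H
  atom 16: C, bond orders sum to 4 (valence 4) → 0 H
  atom 17: O, bond orders sum to 2 (valence 2) → 0 H
  atom 18: C, bond orders sum to 1 (valence 4) → 3 H
Total hydrogens: 13.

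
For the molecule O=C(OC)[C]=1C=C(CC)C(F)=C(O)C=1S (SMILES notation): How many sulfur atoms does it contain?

1

Scan the SMILES for S atoms (remember two-letter symbols like Cl and Br are single atoms).
Sulfur count: 1.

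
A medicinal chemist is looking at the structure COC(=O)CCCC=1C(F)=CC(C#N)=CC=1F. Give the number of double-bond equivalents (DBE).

Molecular formula: C12H11F2NO2.
DoU = (2C + 2 + N − H − X) / 2, where X is the halogen count and O/S are ignored.
    = (2·12 + 2 + 1 − 11 − 2) / 2 = 14 / 2 = 7.

7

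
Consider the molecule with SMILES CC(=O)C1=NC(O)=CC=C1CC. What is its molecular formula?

Walk through each heavy atom and fill implicit hydrogens from standard valence (C 4, N 3, O 2, S 2, halogen 1):
  atom 1: C, bond orders sum to 1 (valence 4) → 3 H
  atom 2: C, bond orders sum to 4 (valence 4) → 0 H
  atom 3: O, bond orders sum to 2 (valence 2) → 0 H
  atom 4: C, bond orders sum to 4 (valence 4) → 0 H
  atom 5: N, bond orders sum to 3 (valence 3) → 0 H
  atom 6: C, bond orders sum to 4 (valence 4) → 0 H
  atom 7: O, bond orders sum to 1 (valence 2) → 1 H
  atom 8: C, bond orders sum to 3 (valence 4) → 1 H
  atom 9: C, bond orders sum to 3 (valence 4) → 1 H
  atom 10: C, bond orders sum to 4 (valence 4) → 0 H
  atom 11: C, bond orders sum to 2 (valence 4) → 2 H
  atom 12: C, bond orders sum to 1 (valence 4) → 3 H
Totals → C:9, H:11, N:1, O:2.

C9H11NO2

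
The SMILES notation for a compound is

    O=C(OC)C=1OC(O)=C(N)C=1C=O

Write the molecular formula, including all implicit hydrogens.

Walk through each heavy atom and fill implicit hydrogens from standard valence (C 4, N 3, O 2, S 2, halogen 1):
  atom 1: O, bond orders sum to 2 (valence 2) → 0 H
  atom 2: C, bond orders sum to 4 (valence 4) → 0 H
  atom 3: O, bond orders sum to 2 (valence 2) → 0 H
  atom 4: C, bond orders sum to 1 (valence 4) → 3 H
  atom 5: C, bond orders sum to 4 (valence 4) → 0 H
  atom 6: O, bond orders sum to 2 (valence 2) → 0 H
  atom 7: C, bond orders sum to 4 (valence 4) → 0 H
  atom 8: O, bond orders sum to 1 (valence 2) → 1 H
  atom 9: C, bond orders sum to 4 (valence 4) → 0 H
  atom 10: N, bond orders sum to 1 (valence 3) → 2 H
  atom 11: C, bond orders sum to 4 (valence 4) → 0 H
  atom 12: C, bond orders sum to 3 (valence 4) → 1 H
  atom 13: O, bond orders sum to 2 (valence 2) → 0 H
Totals → C:7, H:7, N:1, O:5.

C7H7NO5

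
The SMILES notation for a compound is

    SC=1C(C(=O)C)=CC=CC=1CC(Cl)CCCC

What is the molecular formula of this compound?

Walk through each heavy atom and fill implicit hydrogens from standard valence (C 4, N 3, O 2, S 2, halogen 1):
  atom 1: S, bond orders sum to 1 (valence 2) → 1 H
  atom 2: C, bond orders sum to 4 (valence 4) → 0 H
  atom 3: C, bond orders sum to 4 (valence 4) → 0 H
  atom 4: C, bond orders sum to 4 (valence 4) → 0 H
  atom 5: O, bond orders sum to 2 (valence 2) → 0 H
  atom 6: C, bond orders sum to 1 (valence 4) → 3 H
  atom 7: C, bond orders sum to 3 (valence 4) → 1 H
  atom 8: C, bond orders sum to 3 (valence 4) → 1 H
  atom 9: C, bond orders sum to 3 (valence 4) → 1 H
  atom 10: C, bond orders sum to 4 (valence 4) → 0 H
  atom 11: C, bond orders sum to 2 (valence 4) → 2 H
  atom 12: C, bond orders sum to 3 (valence 4) → 1 H
  atom 13: Cl (halogen, monovalent) → 0 H
  atom 14: C, bond orders sum to 2 (valence 4) → 2 H
  atom 15: C, bond orders sum to 2 (valence 4) → 2 H
  atom 16: C, bond orders sum to 2 (valence 4) → 2 H
  atom 17: C, bond orders sum to 1 (valence 4) → 3 H
Totals → C:14, H:19, Cl:1, O:1, S:1.
In Hill order: C14H19ClOS.

C14H19ClOS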